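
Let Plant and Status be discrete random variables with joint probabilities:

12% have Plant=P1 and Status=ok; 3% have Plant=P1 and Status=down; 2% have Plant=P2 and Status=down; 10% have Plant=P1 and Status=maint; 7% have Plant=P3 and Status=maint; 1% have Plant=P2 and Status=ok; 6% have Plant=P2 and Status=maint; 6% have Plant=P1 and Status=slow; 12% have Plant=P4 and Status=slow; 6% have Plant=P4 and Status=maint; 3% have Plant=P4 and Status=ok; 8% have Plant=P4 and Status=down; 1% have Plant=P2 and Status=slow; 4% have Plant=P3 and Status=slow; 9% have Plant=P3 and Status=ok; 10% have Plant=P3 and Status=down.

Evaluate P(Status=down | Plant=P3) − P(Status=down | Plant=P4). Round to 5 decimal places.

0.05747

P(Plant=P3) = 0.09 + 0.04 + 0.10 + 0.07 = 0.30; P(Status=down | Plant=P3) = 0.10/0.30 = 0.333333.
P(Plant=P4) = 0.03 + 0.12 + 0.08 + 0.06 = 0.29; P(Status=down | Plant=P4) = 0.08/0.29 = 0.275862.
Difference = 0.05747.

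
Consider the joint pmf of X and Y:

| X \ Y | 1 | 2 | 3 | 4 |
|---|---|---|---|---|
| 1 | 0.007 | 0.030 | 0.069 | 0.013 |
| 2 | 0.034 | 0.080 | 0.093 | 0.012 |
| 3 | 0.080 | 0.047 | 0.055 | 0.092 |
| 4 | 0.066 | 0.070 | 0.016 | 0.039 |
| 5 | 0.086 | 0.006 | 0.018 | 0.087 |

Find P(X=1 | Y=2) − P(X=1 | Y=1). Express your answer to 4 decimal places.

P(Y=2) = 0.030 + 0.080 + 0.047 + 0.070 + 0.006 = 0.233; P(X=1 | Y=2) = 0.030/0.233 = 0.12876.
P(Y=1) = 0.007 + 0.034 + 0.080 + 0.066 + 0.086 = 0.273; P(X=1 | Y=1) = 0.007/0.273 = 0.02564.
Difference = 0.1031.

0.1031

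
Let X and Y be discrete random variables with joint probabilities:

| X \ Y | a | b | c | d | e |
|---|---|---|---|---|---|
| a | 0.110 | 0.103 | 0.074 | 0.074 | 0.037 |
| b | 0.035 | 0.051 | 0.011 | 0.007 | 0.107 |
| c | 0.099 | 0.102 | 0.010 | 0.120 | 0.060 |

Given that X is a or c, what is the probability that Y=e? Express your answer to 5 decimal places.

P(X=a) = 0.110 + 0.103 + 0.074 + 0.074 + 0.037 = 0.398.
P(X=c) = 0.099 + 0.102 + 0.010 + 0.120 + 0.060 = 0.391.
P(X ∈ {a, c}) = 0.398 + 0.391 = 0.789; P(Y=e, X ∈ {a, c}) = 0.037 + 0.060 = 0.097.
P(Y=e | X ∈ {a, c}) = 0.097/0.789 = 0.12294.

0.12294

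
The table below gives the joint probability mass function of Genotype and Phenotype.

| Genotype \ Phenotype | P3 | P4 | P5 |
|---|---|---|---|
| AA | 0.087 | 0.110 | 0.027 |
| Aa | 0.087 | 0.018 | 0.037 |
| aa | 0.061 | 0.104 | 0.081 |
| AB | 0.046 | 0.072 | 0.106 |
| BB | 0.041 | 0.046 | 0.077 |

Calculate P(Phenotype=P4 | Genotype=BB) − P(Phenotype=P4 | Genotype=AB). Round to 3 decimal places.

P(Genotype=BB) = 0.041 + 0.046 + 0.077 = 0.164; P(Phenotype=P4 | Genotype=BB) = 0.046/0.164 = 0.2805.
P(Genotype=AB) = 0.046 + 0.072 + 0.106 = 0.224; P(Phenotype=P4 | Genotype=AB) = 0.072/0.224 = 0.3214.
Difference = -0.041.

-0.041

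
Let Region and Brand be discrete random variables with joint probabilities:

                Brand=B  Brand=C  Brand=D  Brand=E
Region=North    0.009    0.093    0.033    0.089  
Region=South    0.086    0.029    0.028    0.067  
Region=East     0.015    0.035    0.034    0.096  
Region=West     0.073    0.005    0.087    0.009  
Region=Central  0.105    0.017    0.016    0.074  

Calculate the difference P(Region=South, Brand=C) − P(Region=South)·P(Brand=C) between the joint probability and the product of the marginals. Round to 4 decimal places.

-0.0086

P(Region=South) = 0.086 + 0.029 + 0.028 + 0.067 = 0.210.
P(Brand=C) = 0.093 + 0.029 + 0.035 + 0.005 + 0.017 = 0.179.
P(Region=South, Brand=C) − P(Region=South)P(Brand=C) = 0.029 − 0.210×0.179 = -0.0086.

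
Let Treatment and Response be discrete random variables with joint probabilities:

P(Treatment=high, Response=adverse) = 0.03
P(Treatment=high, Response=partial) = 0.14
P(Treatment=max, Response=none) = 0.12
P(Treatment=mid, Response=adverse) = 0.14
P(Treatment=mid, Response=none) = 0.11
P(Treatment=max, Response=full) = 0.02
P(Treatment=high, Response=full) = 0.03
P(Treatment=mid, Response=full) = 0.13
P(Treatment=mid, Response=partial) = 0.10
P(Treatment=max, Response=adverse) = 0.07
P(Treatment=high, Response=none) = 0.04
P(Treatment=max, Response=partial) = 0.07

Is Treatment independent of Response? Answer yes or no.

no

P(Treatment=high) = 0.24 and P(Response=partial) = 0.31, so their product is 0.0744, but P(Treatment=high, Response=partial) = 0.14. Since these differ, Treatment and Response are not independent.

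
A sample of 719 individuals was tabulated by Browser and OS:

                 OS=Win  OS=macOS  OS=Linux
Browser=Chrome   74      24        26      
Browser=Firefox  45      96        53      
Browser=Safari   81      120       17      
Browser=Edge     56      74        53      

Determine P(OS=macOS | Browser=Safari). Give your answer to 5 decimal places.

Total with Browser=Safari: 81 + 120 + 17 = 218.
P(OS=macOS | Browser=Safari) = 120/218 = 0.55046.

0.55046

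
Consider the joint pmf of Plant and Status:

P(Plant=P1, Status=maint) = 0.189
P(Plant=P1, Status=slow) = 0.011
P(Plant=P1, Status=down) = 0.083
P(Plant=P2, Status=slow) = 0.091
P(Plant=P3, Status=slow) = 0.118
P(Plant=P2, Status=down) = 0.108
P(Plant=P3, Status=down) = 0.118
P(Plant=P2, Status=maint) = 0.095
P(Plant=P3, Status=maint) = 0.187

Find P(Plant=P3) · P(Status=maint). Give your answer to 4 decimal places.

0.1992

P(Plant=P3) = 0.118 + 0.118 + 0.187 = 0.423.
P(Status=maint) = 0.189 + 0.095 + 0.187 = 0.471.
Product: 0.423 × 0.471 = 0.1992.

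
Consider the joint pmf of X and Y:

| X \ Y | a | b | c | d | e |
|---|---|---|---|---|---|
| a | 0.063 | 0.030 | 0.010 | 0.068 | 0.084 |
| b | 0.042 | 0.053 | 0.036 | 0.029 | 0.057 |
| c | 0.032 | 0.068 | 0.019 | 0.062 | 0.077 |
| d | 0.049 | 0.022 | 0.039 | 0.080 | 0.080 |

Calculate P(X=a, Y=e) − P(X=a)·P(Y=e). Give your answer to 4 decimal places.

0.0080

P(X=a) = 0.063 + 0.030 + 0.010 + 0.068 + 0.084 = 0.255.
P(Y=e) = 0.084 + 0.057 + 0.077 + 0.080 = 0.298.
P(X=a, Y=e) − P(X=a)P(Y=e) = 0.084 − 0.255×0.298 = 0.0080.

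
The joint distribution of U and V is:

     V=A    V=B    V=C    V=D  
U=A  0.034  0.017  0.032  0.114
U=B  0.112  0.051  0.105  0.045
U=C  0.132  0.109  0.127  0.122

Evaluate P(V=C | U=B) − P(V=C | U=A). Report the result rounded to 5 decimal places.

P(U=B) = 0.112 + 0.051 + 0.105 + 0.045 = 0.313; P(V=C | U=B) = 0.105/0.313 = 0.335463.
P(U=A) = 0.034 + 0.017 + 0.032 + 0.114 = 0.197; P(V=C | U=A) = 0.032/0.197 = 0.162437.
Difference = 0.17303.

0.17303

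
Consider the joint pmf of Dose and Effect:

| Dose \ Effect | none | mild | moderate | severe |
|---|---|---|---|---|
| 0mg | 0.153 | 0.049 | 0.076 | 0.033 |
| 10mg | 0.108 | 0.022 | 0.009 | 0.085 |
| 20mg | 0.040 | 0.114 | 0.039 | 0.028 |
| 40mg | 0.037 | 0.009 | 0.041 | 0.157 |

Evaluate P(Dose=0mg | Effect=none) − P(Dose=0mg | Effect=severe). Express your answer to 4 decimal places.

P(Effect=none) = 0.153 + 0.108 + 0.040 + 0.037 = 0.338; P(Dose=0mg | Effect=none) = 0.153/0.338 = 0.45266.
P(Effect=severe) = 0.033 + 0.085 + 0.028 + 0.157 = 0.303; P(Dose=0mg | Effect=severe) = 0.033/0.303 = 0.10891.
Difference = 0.3438.

0.3438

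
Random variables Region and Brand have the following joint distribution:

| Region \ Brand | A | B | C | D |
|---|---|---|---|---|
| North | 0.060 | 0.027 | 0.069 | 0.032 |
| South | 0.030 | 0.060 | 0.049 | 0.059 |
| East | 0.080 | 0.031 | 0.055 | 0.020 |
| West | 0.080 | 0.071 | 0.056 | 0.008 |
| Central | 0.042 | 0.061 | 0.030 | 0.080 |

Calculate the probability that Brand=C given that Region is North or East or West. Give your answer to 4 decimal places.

P(Region=North) = 0.060 + 0.027 + 0.069 + 0.032 = 0.188.
P(Region=East) = 0.080 + 0.031 + 0.055 + 0.020 = 0.186.
P(Region=West) = 0.080 + 0.071 + 0.056 + 0.008 = 0.215.
P(Region ∈ {North, East, West}) = 0.188 + 0.186 + 0.215 = 0.589; P(Brand=C, Region ∈ {North, East, West}) = 0.069 + 0.055 + 0.056 = 0.180.
P(Brand=C | Region ∈ {North, East, West}) = 0.180/0.589 = 0.3056.

0.3056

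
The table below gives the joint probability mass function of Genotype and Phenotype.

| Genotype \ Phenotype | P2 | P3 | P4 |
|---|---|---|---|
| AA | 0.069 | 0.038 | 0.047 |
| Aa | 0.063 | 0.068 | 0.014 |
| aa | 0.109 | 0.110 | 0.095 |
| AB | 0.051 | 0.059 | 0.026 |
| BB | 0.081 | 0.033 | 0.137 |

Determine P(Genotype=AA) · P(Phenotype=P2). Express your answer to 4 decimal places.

P(Genotype=AA) = 0.069 + 0.038 + 0.047 = 0.154.
P(Phenotype=P2) = 0.069 + 0.063 + 0.109 + 0.051 + 0.081 = 0.373.
Product: 0.154 × 0.373 = 0.0574.

0.0574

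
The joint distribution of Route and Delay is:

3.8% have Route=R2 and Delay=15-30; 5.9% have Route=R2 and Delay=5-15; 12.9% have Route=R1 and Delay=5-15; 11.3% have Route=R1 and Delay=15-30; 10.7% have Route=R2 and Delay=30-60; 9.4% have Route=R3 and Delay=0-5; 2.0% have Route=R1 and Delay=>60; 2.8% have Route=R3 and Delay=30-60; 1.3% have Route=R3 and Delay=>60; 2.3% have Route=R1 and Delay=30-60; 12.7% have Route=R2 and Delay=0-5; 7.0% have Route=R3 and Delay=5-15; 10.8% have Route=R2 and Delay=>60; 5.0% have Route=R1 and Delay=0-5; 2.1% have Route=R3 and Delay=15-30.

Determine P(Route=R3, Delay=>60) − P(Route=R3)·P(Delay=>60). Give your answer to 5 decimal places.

P(Route=R3) = 0.094 + 0.070 + 0.021 + 0.028 + 0.013 = 0.226.
P(Delay=>60) = 0.020 + 0.108 + 0.013 = 0.141.
P(Route=R3, Delay=>60) − P(Route=R3)P(Delay=>60) = 0.013 − 0.226×0.141 = -0.01887.

-0.01887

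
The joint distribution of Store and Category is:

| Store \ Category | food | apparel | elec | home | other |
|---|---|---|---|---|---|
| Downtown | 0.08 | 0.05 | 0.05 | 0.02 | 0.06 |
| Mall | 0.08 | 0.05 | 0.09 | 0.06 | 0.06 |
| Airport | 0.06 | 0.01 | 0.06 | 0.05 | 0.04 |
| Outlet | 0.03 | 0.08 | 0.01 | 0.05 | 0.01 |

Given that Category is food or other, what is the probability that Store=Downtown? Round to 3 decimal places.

P(Category=food) = 0.08 + 0.08 + 0.06 + 0.03 = 0.25.
P(Category=other) = 0.06 + 0.06 + 0.04 + 0.01 = 0.17.
P(Category ∈ {food, other}) = 0.25 + 0.17 = 0.42; P(Store=Downtown, Category ∈ {food, other}) = 0.08 + 0.06 = 0.14.
P(Store=Downtown | Category ∈ {food, other}) = 0.14/0.42 = 0.333.

0.333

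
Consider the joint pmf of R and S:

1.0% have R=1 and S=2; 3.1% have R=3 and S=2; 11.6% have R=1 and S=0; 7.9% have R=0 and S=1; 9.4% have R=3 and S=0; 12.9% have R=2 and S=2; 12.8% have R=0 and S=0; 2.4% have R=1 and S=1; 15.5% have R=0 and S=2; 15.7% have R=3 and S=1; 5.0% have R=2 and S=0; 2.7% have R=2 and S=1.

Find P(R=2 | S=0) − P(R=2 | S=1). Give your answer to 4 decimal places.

0.0348

P(S=0) = 0.128 + 0.116 + 0.050 + 0.094 = 0.388; P(R=2 | S=0) = 0.050/0.388 = 0.12887.
P(S=1) = 0.079 + 0.024 + 0.027 + 0.157 = 0.287; P(R=2 | S=1) = 0.027/0.287 = 0.09408.
Difference = 0.0348.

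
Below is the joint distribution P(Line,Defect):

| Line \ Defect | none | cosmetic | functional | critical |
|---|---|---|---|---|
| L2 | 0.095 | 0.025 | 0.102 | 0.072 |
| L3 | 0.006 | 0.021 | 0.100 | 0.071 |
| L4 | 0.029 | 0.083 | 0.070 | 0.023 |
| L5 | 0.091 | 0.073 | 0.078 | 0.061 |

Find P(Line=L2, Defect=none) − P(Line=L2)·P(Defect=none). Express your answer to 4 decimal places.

0.0300

P(Line=L2) = 0.095 + 0.025 + 0.102 + 0.072 = 0.294.
P(Defect=none) = 0.095 + 0.006 + 0.029 + 0.091 = 0.221.
P(Line=L2, Defect=none) − P(Line=L2)P(Defect=none) = 0.095 − 0.294×0.221 = 0.0300.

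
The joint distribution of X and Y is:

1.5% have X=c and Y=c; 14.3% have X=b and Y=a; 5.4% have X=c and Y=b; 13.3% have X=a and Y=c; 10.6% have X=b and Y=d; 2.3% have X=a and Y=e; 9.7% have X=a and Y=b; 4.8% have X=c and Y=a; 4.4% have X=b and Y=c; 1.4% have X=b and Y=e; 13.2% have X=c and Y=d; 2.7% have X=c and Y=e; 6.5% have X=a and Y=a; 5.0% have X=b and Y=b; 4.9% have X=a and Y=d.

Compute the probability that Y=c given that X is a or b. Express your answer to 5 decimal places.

P(X=a) = 0.065 + 0.097 + 0.133 + 0.049 + 0.023 = 0.367.
P(X=b) = 0.143 + 0.050 + 0.044 + 0.106 + 0.014 = 0.357.
P(X ∈ {a, b}) = 0.367 + 0.357 = 0.724; P(Y=c, X ∈ {a, b}) = 0.133 + 0.044 = 0.177.
P(Y=c | X ∈ {a, b}) = 0.177/0.724 = 0.24448.

0.24448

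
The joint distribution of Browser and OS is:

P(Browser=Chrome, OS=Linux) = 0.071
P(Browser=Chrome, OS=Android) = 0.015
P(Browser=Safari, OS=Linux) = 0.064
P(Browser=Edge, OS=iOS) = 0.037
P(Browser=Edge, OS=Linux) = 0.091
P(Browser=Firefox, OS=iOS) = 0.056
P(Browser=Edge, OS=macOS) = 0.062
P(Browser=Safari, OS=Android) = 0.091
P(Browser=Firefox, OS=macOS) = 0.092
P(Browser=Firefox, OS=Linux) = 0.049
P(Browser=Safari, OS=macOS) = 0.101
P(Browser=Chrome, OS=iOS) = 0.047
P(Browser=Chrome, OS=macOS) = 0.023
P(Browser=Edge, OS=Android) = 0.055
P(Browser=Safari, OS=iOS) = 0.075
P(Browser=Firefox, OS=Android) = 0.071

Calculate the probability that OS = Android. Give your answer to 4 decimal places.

0.2320

P(OS=Android) = 0.015 + 0.071 + 0.091 + 0.055 = 0.232.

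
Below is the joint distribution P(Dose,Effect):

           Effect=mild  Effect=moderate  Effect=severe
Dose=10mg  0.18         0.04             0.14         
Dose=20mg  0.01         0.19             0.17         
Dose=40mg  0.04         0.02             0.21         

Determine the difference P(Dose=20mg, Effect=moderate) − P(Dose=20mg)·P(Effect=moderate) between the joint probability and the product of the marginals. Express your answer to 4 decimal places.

0.0975

P(Dose=20mg) = 0.01 + 0.19 + 0.17 = 0.37.
P(Effect=moderate) = 0.04 + 0.19 + 0.02 = 0.25.
P(Dose=20mg, Effect=moderate) − P(Dose=20mg)P(Effect=moderate) = 0.19 − 0.37×0.25 = 0.0975.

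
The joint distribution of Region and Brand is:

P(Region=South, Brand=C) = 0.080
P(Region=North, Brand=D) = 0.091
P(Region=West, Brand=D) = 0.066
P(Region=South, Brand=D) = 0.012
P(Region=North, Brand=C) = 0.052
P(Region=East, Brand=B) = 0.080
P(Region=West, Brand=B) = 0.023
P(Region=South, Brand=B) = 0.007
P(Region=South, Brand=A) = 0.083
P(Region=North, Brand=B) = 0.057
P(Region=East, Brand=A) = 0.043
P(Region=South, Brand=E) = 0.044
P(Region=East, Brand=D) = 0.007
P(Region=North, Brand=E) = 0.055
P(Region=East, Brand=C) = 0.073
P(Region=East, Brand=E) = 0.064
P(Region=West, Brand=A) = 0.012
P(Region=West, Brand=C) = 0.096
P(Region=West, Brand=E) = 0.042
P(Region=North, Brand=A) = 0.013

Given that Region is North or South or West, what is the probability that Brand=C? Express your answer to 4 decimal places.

0.3111

P(Region=North) = 0.013 + 0.057 + 0.052 + 0.091 + 0.055 = 0.268.
P(Region=South) = 0.083 + 0.007 + 0.080 + 0.012 + 0.044 = 0.226.
P(Region=West) = 0.012 + 0.023 + 0.096 + 0.066 + 0.042 = 0.239.
P(Region ∈ {North, South, West}) = 0.268 + 0.226 + 0.239 = 0.733; P(Brand=C, Region ∈ {North, South, West}) = 0.052 + 0.080 + 0.096 = 0.228.
P(Brand=C | Region ∈ {North, South, West}) = 0.228/0.733 = 0.3111.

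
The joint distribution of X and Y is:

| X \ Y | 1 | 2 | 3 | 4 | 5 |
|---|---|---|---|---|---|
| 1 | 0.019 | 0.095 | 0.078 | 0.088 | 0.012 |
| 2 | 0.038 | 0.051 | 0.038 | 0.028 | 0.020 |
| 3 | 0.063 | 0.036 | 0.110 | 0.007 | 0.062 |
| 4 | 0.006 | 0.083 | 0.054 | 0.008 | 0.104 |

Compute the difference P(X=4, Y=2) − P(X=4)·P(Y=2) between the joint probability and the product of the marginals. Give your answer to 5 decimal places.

P(X=4) = 0.006 + 0.083 + 0.054 + 0.008 + 0.104 = 0.255.
P(Y=2) = 0.095 + 0.051 + 0.036 + 0.083 = 0.265.
P(X=4, Y=2) − P(X=4)P(Y=2) = 0.083 − 0.255×0.265 = 0.01543.

0.01543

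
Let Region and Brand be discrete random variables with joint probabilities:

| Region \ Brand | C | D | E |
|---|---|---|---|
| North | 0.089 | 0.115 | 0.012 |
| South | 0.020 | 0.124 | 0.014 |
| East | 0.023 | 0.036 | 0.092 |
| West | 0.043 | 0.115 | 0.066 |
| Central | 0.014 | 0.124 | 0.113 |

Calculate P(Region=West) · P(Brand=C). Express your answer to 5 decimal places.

P(Region=West) = 0.043 + 0.115 + 0.066 = 0.224.
P(Brand=C) = 0.089 + 0.020 + 0.023 + 0.043 + 0.014 = 0.189.
Product: 0.224 × 0.189 = 0.04234.

0.04234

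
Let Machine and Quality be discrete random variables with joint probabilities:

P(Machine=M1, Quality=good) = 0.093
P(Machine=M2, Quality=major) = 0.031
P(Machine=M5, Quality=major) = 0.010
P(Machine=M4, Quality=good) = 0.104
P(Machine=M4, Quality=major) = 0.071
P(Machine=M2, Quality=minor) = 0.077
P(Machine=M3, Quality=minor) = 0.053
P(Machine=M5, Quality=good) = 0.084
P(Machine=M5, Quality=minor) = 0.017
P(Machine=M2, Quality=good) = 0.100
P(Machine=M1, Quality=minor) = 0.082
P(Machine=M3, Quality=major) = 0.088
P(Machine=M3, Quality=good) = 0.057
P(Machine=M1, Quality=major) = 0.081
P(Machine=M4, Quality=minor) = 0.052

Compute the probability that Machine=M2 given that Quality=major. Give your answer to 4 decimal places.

P(Quality=major) = 0.081 + 0.031 + 0.088 + 0.071 + 0.010 = 0.281.
P(Machine=M2 | Quality=major) = 0.031/0.281 = 0.1103.

0.1103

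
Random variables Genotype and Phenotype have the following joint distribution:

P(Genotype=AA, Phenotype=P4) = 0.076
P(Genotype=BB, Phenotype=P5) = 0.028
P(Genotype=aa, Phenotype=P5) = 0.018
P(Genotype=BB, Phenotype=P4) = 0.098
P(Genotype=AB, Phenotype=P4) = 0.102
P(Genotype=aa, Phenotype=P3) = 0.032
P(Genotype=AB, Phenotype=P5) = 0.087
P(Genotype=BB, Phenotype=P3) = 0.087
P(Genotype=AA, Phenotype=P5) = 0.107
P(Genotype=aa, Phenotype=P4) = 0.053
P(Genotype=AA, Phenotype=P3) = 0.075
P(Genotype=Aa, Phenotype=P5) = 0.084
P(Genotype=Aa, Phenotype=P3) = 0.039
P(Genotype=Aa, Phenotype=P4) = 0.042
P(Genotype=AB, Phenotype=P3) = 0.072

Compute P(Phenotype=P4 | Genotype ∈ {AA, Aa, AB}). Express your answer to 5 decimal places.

P(Genotype=AA) = 0.075 + 0.076 + 0.107 = 0.258.
P(Genotype=Aa) = 0.039 + 0.042 + 0.084 = 0.165.
P(Genotype=AB) = 0.072 + 0.102 + 0.087 = 0.261.
P(Genotype ∈ {AA, Aa, AB}) = 0.258 + 0.165 + 0.261 = 0.684; P(Phenotype=P4, Genotype ∈ {AA, Aa, AB}) = 0.076 + 0.042 + 0.102 = 0.220.
P(Phenotype=P4 | Genotype ∈ {AA, Aa, AB}) = 0.220/0.684 = 0.32164.

0.32164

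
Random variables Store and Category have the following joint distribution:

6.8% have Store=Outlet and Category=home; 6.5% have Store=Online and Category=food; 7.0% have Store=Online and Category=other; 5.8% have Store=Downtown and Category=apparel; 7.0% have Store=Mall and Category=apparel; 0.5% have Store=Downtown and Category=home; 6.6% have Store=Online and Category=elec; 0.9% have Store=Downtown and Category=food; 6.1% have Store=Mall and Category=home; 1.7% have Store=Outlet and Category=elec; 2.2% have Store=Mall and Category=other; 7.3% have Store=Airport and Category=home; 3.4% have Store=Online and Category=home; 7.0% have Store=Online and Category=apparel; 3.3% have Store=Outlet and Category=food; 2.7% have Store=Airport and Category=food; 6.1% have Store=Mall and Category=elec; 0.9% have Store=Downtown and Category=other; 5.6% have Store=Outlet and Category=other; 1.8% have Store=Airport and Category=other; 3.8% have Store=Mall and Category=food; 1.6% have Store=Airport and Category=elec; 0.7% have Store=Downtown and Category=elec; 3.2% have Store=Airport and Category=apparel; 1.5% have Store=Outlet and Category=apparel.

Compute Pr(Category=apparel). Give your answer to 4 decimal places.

0.2450

P(Category=apparel) = 0.058 + 0.070 + 0.032 + 0.015 + 0.070 = 0.245.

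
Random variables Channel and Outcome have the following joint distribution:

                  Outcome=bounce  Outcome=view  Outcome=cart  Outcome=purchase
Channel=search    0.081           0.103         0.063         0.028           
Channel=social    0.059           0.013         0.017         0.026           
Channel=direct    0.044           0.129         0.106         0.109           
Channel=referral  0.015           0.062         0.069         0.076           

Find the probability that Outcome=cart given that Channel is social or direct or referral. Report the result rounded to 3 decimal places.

P(Channel=social) = 0.059 + 0.013 + 0.017 + 0.026 = 0.115.
P(Channel=direct) = 0.044 + 0.129 + 0.106 + 0.109 = 0.388.
P(Channel=referral) = 0.015 + 0.062 + 0.069 + 0.076 = 0.222.
P(Channel ∈ {social, direct, referral}) = 0.115 + 0.388 + 0.222 = 0.725; P(Outcome=cart, Channel ∈ {social, direct, referral}) = 0.017 + 0.106 + 0.069 = 0.192.
P(Outcome=cart | Channel ∈ {social, direct, referral}) = 0.192/0.725 = 0.265.

0.265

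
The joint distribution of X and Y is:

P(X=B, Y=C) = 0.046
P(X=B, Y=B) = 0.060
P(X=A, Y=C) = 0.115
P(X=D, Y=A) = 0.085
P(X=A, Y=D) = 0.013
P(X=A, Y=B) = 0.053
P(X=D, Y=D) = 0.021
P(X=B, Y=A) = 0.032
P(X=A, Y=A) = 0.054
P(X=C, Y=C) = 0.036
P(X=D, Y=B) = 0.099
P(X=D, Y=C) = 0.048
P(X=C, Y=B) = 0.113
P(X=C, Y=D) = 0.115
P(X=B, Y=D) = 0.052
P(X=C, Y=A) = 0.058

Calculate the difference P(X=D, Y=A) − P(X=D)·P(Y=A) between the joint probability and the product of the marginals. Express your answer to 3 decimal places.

P(X=D) = 0.085 + 0.099 + 0.048 + 0.021 = 0.253.
P(Y=A) = 0.054 + 0.032 + 0.058 + 0.085 = 0.229.
P(X=D, Y=A) − P(X=D)P(Y=A) = 0.085 − 0.253×0.229 = 0.027.

0.027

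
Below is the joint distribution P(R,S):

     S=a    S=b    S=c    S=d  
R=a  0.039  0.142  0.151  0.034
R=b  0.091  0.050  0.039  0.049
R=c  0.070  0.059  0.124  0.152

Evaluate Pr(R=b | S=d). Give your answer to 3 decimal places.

P(S=d) = 0.034 + 0.049 + 0.152 = 0.235.
P(R=b | S=d) = 0.049/0.235 = 0.209.

0.209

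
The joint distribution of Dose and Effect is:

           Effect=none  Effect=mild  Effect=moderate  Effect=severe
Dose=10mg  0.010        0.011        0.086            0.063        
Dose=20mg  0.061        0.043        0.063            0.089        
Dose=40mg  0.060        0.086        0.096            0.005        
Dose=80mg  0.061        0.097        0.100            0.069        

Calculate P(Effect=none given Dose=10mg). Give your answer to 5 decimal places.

0.05882

P(Dose=10mg) = 0.010 + 0.011 + 0.086 + 0.063 = 0.170.
P(Effect=none | Dose=10mg) = 0.010/0.170 = 0.05882.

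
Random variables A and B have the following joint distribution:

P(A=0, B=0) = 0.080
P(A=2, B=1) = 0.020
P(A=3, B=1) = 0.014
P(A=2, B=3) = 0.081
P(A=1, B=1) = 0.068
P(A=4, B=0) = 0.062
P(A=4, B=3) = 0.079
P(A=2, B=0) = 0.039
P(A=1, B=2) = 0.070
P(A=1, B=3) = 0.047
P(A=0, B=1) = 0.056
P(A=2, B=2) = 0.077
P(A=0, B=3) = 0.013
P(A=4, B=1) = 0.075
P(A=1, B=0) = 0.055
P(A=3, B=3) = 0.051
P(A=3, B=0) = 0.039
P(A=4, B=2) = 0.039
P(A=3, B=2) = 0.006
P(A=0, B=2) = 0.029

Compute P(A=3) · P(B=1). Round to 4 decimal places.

P(A=3) = 0.039 + 0.014 + 0.006 + 0.051 = 0.110.
P(B=1) = 0.056 + 0.068 + 0.020 + 0.014 + 0.075 = 0.233.
Product: 0.110 × 0.233 = 0.0256.

0.0256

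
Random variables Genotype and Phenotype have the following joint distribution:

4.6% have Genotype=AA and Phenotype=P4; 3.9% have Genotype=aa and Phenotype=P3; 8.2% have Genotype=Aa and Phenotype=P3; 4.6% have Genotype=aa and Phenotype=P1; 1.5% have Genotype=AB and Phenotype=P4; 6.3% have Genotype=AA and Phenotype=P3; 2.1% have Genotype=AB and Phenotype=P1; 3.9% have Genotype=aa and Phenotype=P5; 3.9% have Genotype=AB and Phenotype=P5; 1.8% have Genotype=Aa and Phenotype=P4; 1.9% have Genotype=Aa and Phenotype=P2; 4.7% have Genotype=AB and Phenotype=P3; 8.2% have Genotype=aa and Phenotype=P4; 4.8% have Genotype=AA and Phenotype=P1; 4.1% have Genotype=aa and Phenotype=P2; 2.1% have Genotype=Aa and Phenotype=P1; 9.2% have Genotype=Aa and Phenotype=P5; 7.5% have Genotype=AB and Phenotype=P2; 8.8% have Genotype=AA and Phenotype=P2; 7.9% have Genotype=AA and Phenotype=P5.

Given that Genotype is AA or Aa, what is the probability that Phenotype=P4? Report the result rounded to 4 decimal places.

P(Genotype=AA) = 0.048 + 0.088 + 0.063 + 0.046 + 0.079 = 0.324.
P(Genotype=Aa) = 0.021 + 0.019 + 0.082 + 0.018 + 0.092 = 0.232.
P(Genotype ∈ {AA, Aa}) = 0.324 + 0.232 = 0.556; P(Phenotype=P4, Genotype ∈ {AA, Aa}) = 0.046 + 0.018 = 0.064.
P(Phenotype=P4 | Genotype ∈ {AA, Aa}) = 0.064/0.556 = 0.1151.

0.1151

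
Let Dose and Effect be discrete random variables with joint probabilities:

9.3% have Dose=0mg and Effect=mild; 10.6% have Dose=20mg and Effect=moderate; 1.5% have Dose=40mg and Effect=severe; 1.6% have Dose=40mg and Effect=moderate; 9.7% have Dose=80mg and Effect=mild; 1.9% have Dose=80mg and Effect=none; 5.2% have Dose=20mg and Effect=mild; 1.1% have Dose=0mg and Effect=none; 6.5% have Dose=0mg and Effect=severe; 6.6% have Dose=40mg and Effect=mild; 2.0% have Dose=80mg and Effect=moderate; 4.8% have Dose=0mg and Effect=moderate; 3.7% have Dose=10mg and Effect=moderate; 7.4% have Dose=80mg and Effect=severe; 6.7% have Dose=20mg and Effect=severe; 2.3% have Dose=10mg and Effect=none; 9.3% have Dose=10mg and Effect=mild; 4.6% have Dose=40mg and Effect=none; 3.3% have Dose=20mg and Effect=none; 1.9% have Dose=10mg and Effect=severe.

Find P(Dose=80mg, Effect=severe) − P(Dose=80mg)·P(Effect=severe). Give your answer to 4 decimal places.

0.0236

P(Dose=80mg) = 0.019 + 0.097 + 0.020 + 0.074 = 0.210.
P(Effect=severe) = 0.065 + 0.019 + 0.067 + 0.015 + 0.074 = 0.240.
P(Dose=80mg, Effect=severe) − P(Dose=80mg)P(Effect=severe) = 0.074 − 0.210×0.240 = 0.0236.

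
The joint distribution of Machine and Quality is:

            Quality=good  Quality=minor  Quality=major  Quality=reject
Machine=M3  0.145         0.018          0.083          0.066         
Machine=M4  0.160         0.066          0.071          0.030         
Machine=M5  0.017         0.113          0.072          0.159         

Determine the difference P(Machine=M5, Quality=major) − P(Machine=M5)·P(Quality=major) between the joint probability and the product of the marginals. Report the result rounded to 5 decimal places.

P(Machine=M5) = 0.017 + 0.113 + 0.072 + 0.159 = 0.361.
P(Quality=major) = 0.083 + 0.071 + 0.072 = 0.226.
P(Machine=M5, Quality=major) − P(Machine=M5)P(Quality=major) = 0.072 − 0.361×0.226 = -0.00959.

-0.00959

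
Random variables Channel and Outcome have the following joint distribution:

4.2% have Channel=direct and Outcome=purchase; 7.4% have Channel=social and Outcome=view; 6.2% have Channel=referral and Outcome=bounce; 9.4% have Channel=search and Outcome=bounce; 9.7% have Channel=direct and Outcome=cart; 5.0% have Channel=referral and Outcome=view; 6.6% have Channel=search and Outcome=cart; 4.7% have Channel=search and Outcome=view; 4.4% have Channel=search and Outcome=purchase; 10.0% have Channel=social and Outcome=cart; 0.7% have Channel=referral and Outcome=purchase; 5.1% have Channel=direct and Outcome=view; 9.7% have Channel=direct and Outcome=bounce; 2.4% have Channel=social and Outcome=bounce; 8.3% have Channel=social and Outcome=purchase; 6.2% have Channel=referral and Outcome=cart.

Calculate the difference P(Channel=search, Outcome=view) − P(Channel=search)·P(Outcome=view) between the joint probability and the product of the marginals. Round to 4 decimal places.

P(Channel=search) = 0.094 + 0.047 + 0.066 + 0.044 = 0.251.
P(Outcome=view) = 0.047 + 0.074 + 0.051 + 0.050 = 0.222.
P(Channel=search, Outcome=view) − P(Channel=search)P(Outcome=view) = 0.047 − 0.251×0.222 = -0.0087.

-0.0087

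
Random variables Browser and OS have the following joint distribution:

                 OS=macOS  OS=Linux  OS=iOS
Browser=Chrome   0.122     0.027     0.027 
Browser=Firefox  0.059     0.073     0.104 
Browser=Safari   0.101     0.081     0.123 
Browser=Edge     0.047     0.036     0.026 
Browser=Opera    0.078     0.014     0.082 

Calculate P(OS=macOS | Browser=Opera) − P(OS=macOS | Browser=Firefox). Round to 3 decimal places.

P(Browser=Opera) = 0.078 + 0.014 + 0.082 = 0.174; P(OS=macOS | Browser=Opera) = 0.078/0.174 = 0.4483.
P(Browser=Firefox) = 0.059 + 0.073 + 0.104 = 0.236; P(OS=macOS | Browser=Firefox) = 0.059/0.236 = 0.2500.
Difference = 0.198.

0.198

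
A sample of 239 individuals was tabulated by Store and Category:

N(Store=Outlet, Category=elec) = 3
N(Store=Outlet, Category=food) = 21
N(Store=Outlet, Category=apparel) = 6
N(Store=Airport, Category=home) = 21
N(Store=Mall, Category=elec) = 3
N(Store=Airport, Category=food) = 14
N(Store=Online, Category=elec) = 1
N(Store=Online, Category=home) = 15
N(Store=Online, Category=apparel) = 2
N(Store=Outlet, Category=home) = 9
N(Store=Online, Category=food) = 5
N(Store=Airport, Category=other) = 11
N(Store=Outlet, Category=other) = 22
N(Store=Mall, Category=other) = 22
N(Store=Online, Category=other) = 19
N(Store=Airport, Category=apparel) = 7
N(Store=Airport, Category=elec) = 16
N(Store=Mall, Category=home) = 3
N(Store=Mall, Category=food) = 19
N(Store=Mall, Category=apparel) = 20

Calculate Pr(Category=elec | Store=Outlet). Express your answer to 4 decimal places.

0.0492

Total with Store=Outlet: 21 + 6 + 3 + 9 + 22 = 61.
P(Category=elec | Store=Outlet) = 3/61 = 0.0492.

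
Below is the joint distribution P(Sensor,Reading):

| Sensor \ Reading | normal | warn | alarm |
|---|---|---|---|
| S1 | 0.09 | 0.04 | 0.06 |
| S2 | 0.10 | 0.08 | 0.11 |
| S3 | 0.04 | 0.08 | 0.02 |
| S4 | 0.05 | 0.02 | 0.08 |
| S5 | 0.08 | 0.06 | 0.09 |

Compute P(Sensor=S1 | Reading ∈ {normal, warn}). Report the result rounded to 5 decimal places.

P(Reading=normal) = 0.09 + 0.10 + 0.04 + 0.05 + 0.08 = 0.36.
P(Reading=warn) = 0.04 + 0.08 + 0.08 + 0.02 + 0.06 = 0.28.
P(Reading ∈ {normal, warn}) = 0.36 + 0.28 = 0.64; P(Sensor=S1, Reading ∈ {normal, warn}) = 0.09 + 0.04 = 0.13.
P(Sensor=S1 | Reading ∈ {normal, warn}) = 0.13/0.64 = 0.20313.

0.20313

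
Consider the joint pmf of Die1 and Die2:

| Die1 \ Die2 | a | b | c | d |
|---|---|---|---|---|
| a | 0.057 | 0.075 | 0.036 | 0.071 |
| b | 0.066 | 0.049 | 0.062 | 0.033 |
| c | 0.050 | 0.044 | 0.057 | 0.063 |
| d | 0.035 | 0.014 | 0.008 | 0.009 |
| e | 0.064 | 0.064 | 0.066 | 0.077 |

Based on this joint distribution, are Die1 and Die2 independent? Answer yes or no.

P(Die1=b) = 0.210 and P(Die2=d) = 0.253, so their product is 0.05313, but P(Die1=b, Die2=d) = 0.033. Since these differ, Die1 and Die2 are not independent.

no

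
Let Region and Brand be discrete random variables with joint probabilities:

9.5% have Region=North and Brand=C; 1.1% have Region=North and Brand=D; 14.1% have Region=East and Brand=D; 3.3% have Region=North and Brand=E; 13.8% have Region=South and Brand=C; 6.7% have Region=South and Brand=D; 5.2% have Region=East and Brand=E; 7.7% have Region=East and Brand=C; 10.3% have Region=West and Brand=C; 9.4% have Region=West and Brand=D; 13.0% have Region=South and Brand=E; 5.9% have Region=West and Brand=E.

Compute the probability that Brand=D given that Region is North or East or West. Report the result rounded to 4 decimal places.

P(Region=North) = 0.095 + 0.011 + 0.033 = 0.139.
P(Region=East) = 0.077 + 0.141 + 0.052 = 0.270.
P(Region=West) = 0.103 + 0.094 + 0.059 = 0.256.
P(Region ∈ {North, East, West}) = 0.139 + 0.270 + 0.256 = 0.665; P(Brand=D, Region ∈ {North, East, West}) = 0.011 + 0.141 + 0.094 = 0.246.
P(Brand=D | Region ∈ {North, East, West}) = 0.246/0.665 = 0.3699.

0.3699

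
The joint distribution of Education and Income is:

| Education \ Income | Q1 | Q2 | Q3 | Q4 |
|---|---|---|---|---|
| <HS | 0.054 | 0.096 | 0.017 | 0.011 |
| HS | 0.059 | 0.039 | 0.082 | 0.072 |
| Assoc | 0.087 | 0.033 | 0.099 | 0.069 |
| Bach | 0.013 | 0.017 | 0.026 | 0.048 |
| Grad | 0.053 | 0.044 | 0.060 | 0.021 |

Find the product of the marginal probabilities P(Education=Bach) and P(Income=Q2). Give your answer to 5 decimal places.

0.02382

P(Education=Bach) = 0.013 + 0.017 + 0.026 + 0.048 = 0.104.
P(Income=Q2) = 0.096 + 0.039 + 0.033 + 0.017 + 0.044 = 0.229.
Product: 0.104 × 0.229 = 0.02382.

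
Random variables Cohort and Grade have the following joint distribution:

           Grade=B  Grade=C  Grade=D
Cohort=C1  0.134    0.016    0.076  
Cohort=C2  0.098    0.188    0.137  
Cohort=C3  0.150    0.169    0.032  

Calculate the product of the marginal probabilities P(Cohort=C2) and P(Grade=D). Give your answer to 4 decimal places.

0.1036

P(Cohort=C2) = 0.098 + 0.188 + 0.137 = 0.423.
P(Grade=D) = 0.076 + 0.137 + 0.032 = 0.245.
Product: 0.423 × 0.245 = 0.1036.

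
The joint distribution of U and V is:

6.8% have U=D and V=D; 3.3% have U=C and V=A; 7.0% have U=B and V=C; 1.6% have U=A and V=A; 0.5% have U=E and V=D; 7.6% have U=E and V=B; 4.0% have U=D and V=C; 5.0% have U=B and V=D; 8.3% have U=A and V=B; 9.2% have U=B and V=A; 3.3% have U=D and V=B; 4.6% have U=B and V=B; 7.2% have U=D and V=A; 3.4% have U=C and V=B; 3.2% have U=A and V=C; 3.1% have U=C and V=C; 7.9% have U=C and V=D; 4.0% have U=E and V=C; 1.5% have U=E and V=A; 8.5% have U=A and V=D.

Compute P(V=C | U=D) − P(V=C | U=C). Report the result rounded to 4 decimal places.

P(U=D) = 0.072 + 0.033 + 0.040 + 0.068 = 0.213; P(V=C | U=D) = 0.040/0.213 = 0.18779.
P(U=C) = 0.033 + 0.034 + 0.031 + 0.079 = 0.177; P(V=C | U=C) = 0.031/0.177 = 0.17514.
Difference = 0.0127.

0.0127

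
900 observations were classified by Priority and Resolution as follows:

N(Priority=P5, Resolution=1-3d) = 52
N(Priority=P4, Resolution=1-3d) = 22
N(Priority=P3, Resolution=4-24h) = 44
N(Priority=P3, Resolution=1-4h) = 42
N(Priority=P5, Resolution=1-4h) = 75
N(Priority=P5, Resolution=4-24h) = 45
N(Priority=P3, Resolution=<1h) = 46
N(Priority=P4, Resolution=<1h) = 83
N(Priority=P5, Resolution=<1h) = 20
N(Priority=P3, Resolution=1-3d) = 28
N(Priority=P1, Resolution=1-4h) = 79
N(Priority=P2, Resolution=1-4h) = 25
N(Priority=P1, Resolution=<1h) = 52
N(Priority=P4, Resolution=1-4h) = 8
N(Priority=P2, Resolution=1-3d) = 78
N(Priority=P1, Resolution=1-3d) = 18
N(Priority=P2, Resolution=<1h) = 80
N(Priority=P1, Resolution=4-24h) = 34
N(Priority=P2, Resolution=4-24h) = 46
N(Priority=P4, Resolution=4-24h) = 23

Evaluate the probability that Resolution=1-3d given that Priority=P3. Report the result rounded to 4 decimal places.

Total with Priority=P3: 46 + 42 + 44 + 28 = 160.
P(Resolution=1-3d | Priority=P3) = 28/160 = 0.1750.

0.1750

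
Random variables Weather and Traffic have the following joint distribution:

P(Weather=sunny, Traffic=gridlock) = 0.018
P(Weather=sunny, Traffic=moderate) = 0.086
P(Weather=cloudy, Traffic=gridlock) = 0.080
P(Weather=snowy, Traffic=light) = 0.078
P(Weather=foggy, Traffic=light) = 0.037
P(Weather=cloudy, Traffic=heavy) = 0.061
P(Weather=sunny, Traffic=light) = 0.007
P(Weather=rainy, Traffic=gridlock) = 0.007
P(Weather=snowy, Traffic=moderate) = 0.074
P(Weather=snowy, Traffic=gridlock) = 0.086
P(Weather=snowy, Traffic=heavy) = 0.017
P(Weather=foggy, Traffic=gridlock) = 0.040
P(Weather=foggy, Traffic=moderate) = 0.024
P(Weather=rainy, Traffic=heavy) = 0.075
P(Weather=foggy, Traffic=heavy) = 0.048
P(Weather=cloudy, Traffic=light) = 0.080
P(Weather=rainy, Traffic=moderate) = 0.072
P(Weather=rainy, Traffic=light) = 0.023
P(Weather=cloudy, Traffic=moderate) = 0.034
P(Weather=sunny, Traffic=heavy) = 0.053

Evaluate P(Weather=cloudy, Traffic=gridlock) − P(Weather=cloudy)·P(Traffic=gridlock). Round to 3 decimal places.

P(Weather=cloudy) = 0.080 + 0.034 + 0.061 + 0.080 = 0.255.
P(Traffic=gridlock) = 0.018 + 0.080 + 0.007 + 0.086 + 0.040 = 0.231.
P(Weather=cloudy, Traffic=gridlock) − P(Weather=cloudy)P(Traffic=gridlock) = 0.080 − 0.255×0.231 = 0.021.

0.021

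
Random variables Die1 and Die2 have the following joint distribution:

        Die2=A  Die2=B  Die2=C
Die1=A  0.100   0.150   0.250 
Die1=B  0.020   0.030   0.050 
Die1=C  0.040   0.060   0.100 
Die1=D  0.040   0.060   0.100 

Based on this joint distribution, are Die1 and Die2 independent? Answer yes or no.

Every cell satisfies P(Die1,Die2) = P(Die1)·P(Die2). For instance P(Die1=B) = 0.100, P(Die2=C) = 0.500, and 0.100×0.500 = 0.050 matches the joint entry. So Die1 and Die2 are independent.

yes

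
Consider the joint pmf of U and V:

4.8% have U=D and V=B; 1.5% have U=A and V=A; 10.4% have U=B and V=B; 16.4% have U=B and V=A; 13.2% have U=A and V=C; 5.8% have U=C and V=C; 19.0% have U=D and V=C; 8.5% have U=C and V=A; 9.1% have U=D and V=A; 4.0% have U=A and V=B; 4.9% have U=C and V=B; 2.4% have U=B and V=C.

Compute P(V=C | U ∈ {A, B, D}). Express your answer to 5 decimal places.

P(U=A) = 0.015 + 0.040 + 0.132 = 0.187.
P(U=B) = 0.164 + 0.104 + 0.024 = 0.292.
P(U=D) = 0.091 + 0.048 + 0.190 = 0.329.
P(U ∈ {A, B, D}) = 0.187 + 0.292 + 0.329 = 0.808; P(V=C, U ∈ {A, B, D}) = 0.132 + 0.024 + 0.190 = 0.346.
P(V=C | U ∈ {A, B, D}) = 0.346/0.808 = 0.42822.

0.42822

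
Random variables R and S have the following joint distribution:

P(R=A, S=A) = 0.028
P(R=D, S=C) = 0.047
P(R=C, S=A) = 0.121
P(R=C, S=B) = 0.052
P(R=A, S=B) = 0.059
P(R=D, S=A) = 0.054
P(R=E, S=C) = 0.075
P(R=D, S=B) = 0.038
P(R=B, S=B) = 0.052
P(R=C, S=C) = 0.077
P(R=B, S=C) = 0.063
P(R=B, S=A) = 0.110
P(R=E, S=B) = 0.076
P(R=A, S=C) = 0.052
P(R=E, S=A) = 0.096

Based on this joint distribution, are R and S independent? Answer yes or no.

P(R=A) = 0.139 and P(S=A) = 0.409, so their product is 0.05685, but P(R=A, S=A) = 0.028. Since these differ, R and S are not independent.

no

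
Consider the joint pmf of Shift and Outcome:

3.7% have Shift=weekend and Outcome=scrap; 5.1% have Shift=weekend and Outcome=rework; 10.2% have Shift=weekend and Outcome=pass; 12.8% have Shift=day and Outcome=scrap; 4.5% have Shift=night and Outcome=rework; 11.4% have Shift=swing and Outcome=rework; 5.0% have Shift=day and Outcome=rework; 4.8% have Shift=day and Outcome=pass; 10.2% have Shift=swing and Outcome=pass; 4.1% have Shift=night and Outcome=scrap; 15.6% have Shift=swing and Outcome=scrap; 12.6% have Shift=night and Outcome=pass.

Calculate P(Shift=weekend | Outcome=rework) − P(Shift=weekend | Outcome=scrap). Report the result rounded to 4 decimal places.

P(Outcome=rework) = 0.050 + 0.114 + 0.045 + 0.051 = 0.260; P(Shift=weekend | Outcome=rework) = 0.051/0.260 = 0.19615.
P(Outcome=scrap) = 0.128 + 0.156 + 0.041 + 0.037 = 0.362; P(Shift=weekend | Outcome=scrap) = 0.037/0.362 = 0.10221.
Difference = 0.0939.

0.0939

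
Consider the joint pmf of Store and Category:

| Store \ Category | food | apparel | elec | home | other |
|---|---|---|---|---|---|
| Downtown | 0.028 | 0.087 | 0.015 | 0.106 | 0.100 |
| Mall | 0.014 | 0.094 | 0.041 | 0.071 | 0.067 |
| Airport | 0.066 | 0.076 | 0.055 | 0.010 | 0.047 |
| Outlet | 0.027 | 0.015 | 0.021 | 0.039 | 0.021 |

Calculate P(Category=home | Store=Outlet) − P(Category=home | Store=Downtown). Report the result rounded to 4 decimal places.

P(Store=Outlet) = 0.027 + 0.015 + 0.021 + 0.039 + 0.021 = 0.123; P(Category=home | Store=Outlet) = 0.039/0.123 = 0.31707.
P(Store=Downtown) = 0.028 + 0.087 + 0.015 + 0.106 + 0.100 = 0.336; P(Category=home | Store=Downtown) = 0.106/0.336 = 0.31548.
Difference = 0.0016.

0.0016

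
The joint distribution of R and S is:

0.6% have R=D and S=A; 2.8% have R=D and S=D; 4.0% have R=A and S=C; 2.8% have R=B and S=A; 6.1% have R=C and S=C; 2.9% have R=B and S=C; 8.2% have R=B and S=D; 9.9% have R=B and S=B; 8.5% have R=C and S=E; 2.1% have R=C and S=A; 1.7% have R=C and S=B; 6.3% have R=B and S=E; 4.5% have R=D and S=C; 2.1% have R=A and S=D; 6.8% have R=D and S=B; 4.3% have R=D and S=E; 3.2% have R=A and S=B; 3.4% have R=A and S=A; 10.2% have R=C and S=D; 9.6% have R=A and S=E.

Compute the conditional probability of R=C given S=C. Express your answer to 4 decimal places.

P(S=C) = 0.040 + 0.029 + 0.061 + 0.045 = 0.175.
P(R=C | S=C) = 0.061/0.175 = 0.3486.

0.3486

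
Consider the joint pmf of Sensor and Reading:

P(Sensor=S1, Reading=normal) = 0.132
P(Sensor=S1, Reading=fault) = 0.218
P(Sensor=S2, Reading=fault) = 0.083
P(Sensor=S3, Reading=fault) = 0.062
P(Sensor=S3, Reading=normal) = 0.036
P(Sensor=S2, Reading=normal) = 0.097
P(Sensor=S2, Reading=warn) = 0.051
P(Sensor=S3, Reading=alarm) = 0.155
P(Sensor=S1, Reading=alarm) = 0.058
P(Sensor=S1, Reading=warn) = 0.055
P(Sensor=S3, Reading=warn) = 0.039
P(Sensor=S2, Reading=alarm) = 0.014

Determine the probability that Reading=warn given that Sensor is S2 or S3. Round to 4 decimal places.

0.1676

P(Sensor=S2) = 0.097 + 0.051 + 0.014 + 0.083 = 0.245.
P(Sensor=S3) = 0.036 + 0.039 + 0.155 + 0.062 = 0.292.
P(Sensor ∈ {S2, S3}) = 0.245 + 0.292 = 0.537; P(Reading=warn, Sensor ∈ {S2, S3}) = 0.051 + 0.039 = 0.090.
P(Reading=warn | Sensor ∈ {S2, S3}) = 0.090/0.537 = 0.1676.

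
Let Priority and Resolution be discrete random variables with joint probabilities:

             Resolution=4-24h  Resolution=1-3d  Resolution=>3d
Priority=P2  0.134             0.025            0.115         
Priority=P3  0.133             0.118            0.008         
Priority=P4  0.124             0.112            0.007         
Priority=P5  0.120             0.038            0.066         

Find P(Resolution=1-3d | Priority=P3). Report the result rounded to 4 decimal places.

0.4556

P(Priority=P3) = 0.133 + 0.118 + 0.008 = 0.259.
P(Resolution=1-3d | Priority=P3) = 0.118/0.259 = 0.4556.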